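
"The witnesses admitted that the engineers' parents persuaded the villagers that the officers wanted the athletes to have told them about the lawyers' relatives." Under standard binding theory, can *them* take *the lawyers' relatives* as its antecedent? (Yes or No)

*them* is a pronoun; Principle B requires it to be free in its binding domain — the clause headed by 'told'.
— the lawyers' relatives: second object of the clause headed by 'told'; is c-commanded by the pronoun; coreference would bind this R-expression — blocked (Principle C).

No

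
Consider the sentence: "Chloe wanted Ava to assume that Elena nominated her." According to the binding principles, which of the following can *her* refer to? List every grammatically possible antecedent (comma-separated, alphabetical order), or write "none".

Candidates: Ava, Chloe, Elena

*her* is a pronoun; Principle B requires it to be free in its binding domain — the clause headed by 'nominated'.
— Ava: subject of the clause headed by 'assume'; c-commands the pronoun but lies outside its binding domain — allowed.
— Chloe: subject of the matrix clause; c-commands the pronoun but lies outside its binding domain — allowed.
— Elena: subject of the clause headed by 'nominated'; c-commands the pronoun within its binding domain — blocked (Principle B).

Ava, Chloe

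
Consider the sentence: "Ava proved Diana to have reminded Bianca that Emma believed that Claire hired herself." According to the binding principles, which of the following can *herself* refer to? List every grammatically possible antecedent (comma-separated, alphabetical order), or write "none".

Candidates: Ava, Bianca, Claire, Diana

*herself* is a reflexive; Principle A requires it to be bound within its binding domain — the clause headed by 'hired'.
— Ava: subject of the matrix clause; c-commands the reflexive but lies outside its binding domain — cannot bind it (Principle A).
— Bianca: object of the clause headed by 'reminded'; c-commands the reflexive but lies outside its binding domain — cannot bind it (Principle A).
— Claire: subject of the clause headed by 'hired'; c-commands the reflexive within its binding domain — allowed (Principle A).
— Diana: subject of the clause headed by 'reminded'; c-commands the reflexive but lies outside its binding domain — cannot bind it (Principle A).

Claire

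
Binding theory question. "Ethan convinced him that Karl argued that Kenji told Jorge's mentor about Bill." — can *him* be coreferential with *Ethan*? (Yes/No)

*him* is a pronoun; Principle B requires it to be free in its binding domain — the matrix clause.
— Ethan: subject of the matrix clause; c-commands the pronoun within its binding domain — blocked (Principle B).

No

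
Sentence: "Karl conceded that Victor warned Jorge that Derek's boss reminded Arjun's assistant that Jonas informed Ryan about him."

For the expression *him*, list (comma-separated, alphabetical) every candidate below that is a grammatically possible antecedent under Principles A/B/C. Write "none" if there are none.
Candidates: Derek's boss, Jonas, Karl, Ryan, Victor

*him* is a pronoun; Principle B requires it to be free in its binding domain — the clause headed by 'informed'.
— Derek's boss: subject of the clause headed by 'reminded'; c-commands the pronoun but lies outside its binding domain — allowed.
— Jonas: subject of the clause headed by 'informed'; c-commands the pronoun within its binding domain — blocked (Principle B).
— Karl: subject of the matrix clause; c-commands the pronoun but lies outside its binding domain — allowed.
— Ryan: object of the clause headed by 'informed'; c-commands the pronoun within its binding domain — blocked (Principle B).
— Victor: subject of the clause headed by 'warned'; c-commands the pronoun but lies outside its binding domain — allowed.

Derek's boss, Karl, Victor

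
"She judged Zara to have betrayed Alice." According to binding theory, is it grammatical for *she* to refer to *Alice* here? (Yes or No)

*Alice* is an R-expression; Principle C requires it to be free (not bound by any c-commanding expression).
— she: subject of the matrix clause; the pronoun c-commands the R-expression — coreference blocked (Principle C).

No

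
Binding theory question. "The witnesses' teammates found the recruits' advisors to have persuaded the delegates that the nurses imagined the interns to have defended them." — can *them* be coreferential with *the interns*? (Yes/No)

*them* is a pronoun; Principle B requires it to be free in its binding domain — the clause headed by 'defended'.
— the interns: subject of the clause headed by 'defended'; c-commands the pronoun within its binding domain — blocked (Principle B).

No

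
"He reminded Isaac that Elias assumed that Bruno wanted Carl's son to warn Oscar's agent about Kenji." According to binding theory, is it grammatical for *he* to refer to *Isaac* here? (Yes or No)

*Isaac* is an R-expression; Principle C requires it to be free (not bound by any c-commanding expression).
— he: subject of the matrix clause; the pronoun c-commands the R-expression — coreference blocked (Principle C).

No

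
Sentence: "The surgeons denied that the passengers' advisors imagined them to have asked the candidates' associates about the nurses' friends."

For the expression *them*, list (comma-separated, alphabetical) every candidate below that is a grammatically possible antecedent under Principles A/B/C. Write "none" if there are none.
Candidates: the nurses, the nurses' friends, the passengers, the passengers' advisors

*them* is a pronoun; Principle B requires it to be free in its binding domain — the clause headed by 'imagined'.
— the nurses: possessor inside the second object DP of the clause headed by 'asked'; is c-commanded by the pronoun; coreference would bind this R-expression — blocked (Principle C).
— the nurses' friends: second object of the clause headed by 'asked'; is c-commanded by the pronoun; coreference would bind this R-expression — blocked (Principle C).
— the passengers: possessor inside the subject DP of the clause headed by 'imagined'; does not c-command the pronoun — Principle B does not apply; allowed.
— the passengers' advisors: subject of the clause headed by 'imagined'; c-commands the pronoun within its binding domain — blocked (Principle B).

the passengers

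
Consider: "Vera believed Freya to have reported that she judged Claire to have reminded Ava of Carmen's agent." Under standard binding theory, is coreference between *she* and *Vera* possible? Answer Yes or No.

Yes

*Vera* is an R-expression; Principle C requires it to be free (not bound by any c-commanding expression).
— she: subject of the clause headed by 'judged'; the pronoun does not c-command the R-expression — coreference allowed.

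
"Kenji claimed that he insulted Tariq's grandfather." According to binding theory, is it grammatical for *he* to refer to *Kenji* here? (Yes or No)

*Kenji* is an R-expression; Principle C requires it to be free (not bound by any c-commanding expression).
— he: subject of the clause headed by 'insulted'; the pronoun does not c-command the R-expression — coreference allowed.

Yes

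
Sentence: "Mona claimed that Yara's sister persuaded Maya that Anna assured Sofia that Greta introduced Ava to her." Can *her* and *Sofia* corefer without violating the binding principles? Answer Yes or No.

*Sofia* is an R-expression; Principle C requires it to be free (not bound by any c-commanding expression).
— her: second object of the clause headed by 'introduced'; the pronoun does not c-command the R-expression — coreference allowed.

Yes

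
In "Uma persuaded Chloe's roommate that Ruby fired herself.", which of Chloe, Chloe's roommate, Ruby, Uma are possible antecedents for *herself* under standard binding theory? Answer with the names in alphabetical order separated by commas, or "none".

Ruby

*herself* is a reflexive; Principle A requires it to be bound within its binding domain — the clause headed by 'fired'.
— Chloe: possessor inside the object DP of the matrix clause; does not c-command the reflexive — cannot bind it (Principle A).
— Chloe's roommate: object of the matrix clause; c-commands the reflexive but lies outside its binding domain — cannot bind it (Principle A).
— Ruby: subject of the clause headed by 'fired'; c-commands the reflexive within its binding domain — allowed (Principle A).
— Uma: subject of the matrix clause; c-commands the reflexive but lies outside its binding domain — cannot bind it (Principle A).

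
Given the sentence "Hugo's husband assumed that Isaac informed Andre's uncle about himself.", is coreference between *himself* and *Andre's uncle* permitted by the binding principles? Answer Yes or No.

Yes

*himself* is a reflexive; Principle A requires it to be bound within its binding domain — the clause headed by 'informed'.
— Andre's uncle: object of the clause headed by 'informed'; c-commands the reflexive within its binding domain — allowed (Principle A).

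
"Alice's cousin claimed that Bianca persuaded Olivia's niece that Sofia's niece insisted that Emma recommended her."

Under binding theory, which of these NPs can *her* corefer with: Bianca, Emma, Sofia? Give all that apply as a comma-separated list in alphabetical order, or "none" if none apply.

*her* is a pronoun; Principle B requires it to be free in its binding domain — the clause headed by 'recommended'.
— Bianca: subject of the clause headed by 'persuaded'; c-commands the pronoun but lies outside its binding domain — allowed.
— Emma: subject of the clause headed by 'recommended'; c-commands the pronoun within its binding domain — blocked (Principle B).
— Sofia: possessor inside the subject DP of the clause headed by 'insisted'; does not c-command the pronoun — Principle B does not apply; allowed.

Bianca, Sofia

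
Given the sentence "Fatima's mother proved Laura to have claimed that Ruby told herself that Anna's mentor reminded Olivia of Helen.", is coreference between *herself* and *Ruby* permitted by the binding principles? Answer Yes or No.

*herself* is a reflexive; Principle A requires it to be bound within its binding domain — the clause headed by 'told'.
— Ruby: subject of the clause headed by 'told'; c-commands the reflexive within its binding domain — allowed (Principle A).

Yes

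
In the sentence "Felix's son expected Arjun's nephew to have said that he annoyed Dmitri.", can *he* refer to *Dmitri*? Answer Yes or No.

*he* is a pronoun; Principle B requires it to be free in its binding domain — the clause headed by 'annoyed'.
— Dmitri: object of the clause headed by 'annoyed'; is c-commanded by the pronoun; coreference would bind this R-expression — blocked (Principle C).

No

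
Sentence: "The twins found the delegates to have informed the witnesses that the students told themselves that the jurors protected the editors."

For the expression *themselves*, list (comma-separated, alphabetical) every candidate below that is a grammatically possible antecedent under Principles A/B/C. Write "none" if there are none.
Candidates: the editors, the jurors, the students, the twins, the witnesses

*themselves* is a reflexive; Principle A requires it to be bound within its binding domain — the clause headed by 'told'.
— the editors: object of the clause headed by 'protected'; does not c-command the reflexive — cannot bind it (Principle A).
— the jurors: subject of the clause headed by 'protected'; does not c-command the reflexive — cannot bind it (Principle A).
— the students: subject of the clause headed by 'told'; c-commands the reflexive within its binding domain — allowed (Principle A).
— the twins: subject of the matrix clause; c-commands the reflexive but lies outside its binding domain — cannot bind it (Principle A).
— the witnesses: object of the clause headed by 'informed'; c-commands the reflexive but lies outside its binding domain — cannot bind it (Principle A).

the students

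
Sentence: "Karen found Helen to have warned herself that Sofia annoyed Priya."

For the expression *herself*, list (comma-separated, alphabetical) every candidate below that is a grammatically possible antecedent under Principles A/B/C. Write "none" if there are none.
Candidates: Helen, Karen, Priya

*herself* is a reflexive; Principle A requires it to be bound within its binding domain — the clause headed by 'warned'.
— Helen: subject of the clause headed by 'warned'; c-commands the reflexive within its binding domain — allowed (Principle A).
— Karen: subject of the matrix clause; c-commands the reflexive but lies outside its binding domain — cannot bind it (Principle A).
— Priya: object of the clause headed by 'annoyed'; does not c-command the reflexive — cannot bind it (Principle A).

Helen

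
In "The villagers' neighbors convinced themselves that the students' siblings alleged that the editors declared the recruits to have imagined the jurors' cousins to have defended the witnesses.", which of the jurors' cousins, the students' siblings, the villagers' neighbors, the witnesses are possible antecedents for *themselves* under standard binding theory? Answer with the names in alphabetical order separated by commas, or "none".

the villagers' neighbors

*themselves* is a reflexive; Principle A requires it to be bound within its binding domain — the matrix clause.
— the jurors' cousins: subject of the clause headed by 'defended'; does not c-command the reflexive — cannot bind it (Principle A).
— the students' siblings: subject of the clause headed by 'alleged'; does not c-command the reflexive — cannot bind it (Principle A).
— the villagers' neighbors: subject of the matrix clause; c-commands the reflexive within its binding domain — allowed (Principle A).
— the witnesses: object of the clause headed by 'defended'; does not c-command the reflexive — cannot bind it (Principle A).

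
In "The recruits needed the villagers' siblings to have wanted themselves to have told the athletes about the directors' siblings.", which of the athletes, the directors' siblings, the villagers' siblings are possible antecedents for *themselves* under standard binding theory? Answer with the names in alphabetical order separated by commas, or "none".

*themselves* is a reflexive; Principle A requires it to be bound within its binding domain — the clause headed by 'wanted'.
— the athletes: object of the clause headed by 'told'; does not c-command the reflexive — cannot bind it (Principle A).
— the directors' siblings: second object of the clause headed by 'told'; does not c-command the reflexive — cannot bind it (Principle A).
— the villagers' siblings: subject of the clause headed by 'wanted'; c-commands the reflexive within its binding domain — allowed (Principle A).

the villagers' siblings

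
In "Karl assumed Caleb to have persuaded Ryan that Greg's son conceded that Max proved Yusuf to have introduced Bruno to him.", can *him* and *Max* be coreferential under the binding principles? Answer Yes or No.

Yes

*Max* is an R-expression; Principle C requires it to be free (not bound by any c-commanding expression).
— him: second object of the clause headed by 'introduced'; the pronoun does not c-command the R-expression — coreference allowed.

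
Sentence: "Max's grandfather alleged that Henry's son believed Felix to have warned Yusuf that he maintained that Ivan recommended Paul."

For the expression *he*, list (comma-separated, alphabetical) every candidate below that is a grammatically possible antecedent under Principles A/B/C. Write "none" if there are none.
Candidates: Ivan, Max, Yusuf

*he* is a pronoun; Principle B requires it to be free in its binding domain — the clause headed by 'maintained'.
— Ivan: subject of the clause headed by 'recommended'; is c-commanded by the pronoun; coreference would bind this R-expression — blocked (Principle C).
— Max: possessor inside the subject DP of the matrix clause; does not c-command the pronoun — Principle B does not apply; allowed.
— Yusuf: object of the clause headed by 'warned'; c-commands the pronoun but lies outside its binding domain — allowed.

Max, Yusuf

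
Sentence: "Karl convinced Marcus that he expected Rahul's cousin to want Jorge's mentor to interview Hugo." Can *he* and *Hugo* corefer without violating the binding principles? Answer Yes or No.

No

*Hugo* is an R-expression; Principle C requires it to be free (not bound by any c-commanding expression).
— he: subject of the clause headed by 'expected'; the pronoun c-commands the R-expression — coreference blocked (Principle C).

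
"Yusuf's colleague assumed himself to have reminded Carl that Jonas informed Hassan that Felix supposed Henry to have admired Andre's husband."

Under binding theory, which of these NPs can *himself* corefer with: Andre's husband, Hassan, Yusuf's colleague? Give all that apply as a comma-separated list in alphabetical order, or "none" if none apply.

*himself* is a reflexive; Principle A requires it to be bound within its binding domain — the matrix clause.
— Andre's husband: object of the clause headed by 'admired'; does not c-command the reflexive — cannot bind it (Principle A).
— Hassan: object of the clause headed by 'informed'; does not c-command the reflexive — cannot bind it (Principle A).
— Yusuf's colleague: subject of the matrix clause; c-commands the reflexive within its binding domain — allowed (Principle A).

Yusuf's colleague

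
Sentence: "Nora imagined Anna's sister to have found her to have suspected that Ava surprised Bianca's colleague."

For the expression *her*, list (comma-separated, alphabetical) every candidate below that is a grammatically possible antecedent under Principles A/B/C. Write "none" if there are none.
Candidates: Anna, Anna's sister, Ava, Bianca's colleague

Anna

*her* is a pronoun; Principle B requires it to be free in its binding domain — the clause headed by 'found'.
— Anna: possessor inside the subject DP of the clause headed by 'found'; does not c-command the pronoun — Principle B does not apply; allowed.
— Anna's sister: subject of the clause headed by 'found'; c-commands the pronoun within its binding domain — blocked (Principle B).
— Ava: subject of the clause headed by 'surprised'; is c-commanded by the pronoun; coreference would bind this R-expression — blocked (Principle C).
— Bianca's colleague: object of the clause headed by 'surprised'; is c-commanded by the pronoun; coreference would bind this R-expression — blocked (Principle C).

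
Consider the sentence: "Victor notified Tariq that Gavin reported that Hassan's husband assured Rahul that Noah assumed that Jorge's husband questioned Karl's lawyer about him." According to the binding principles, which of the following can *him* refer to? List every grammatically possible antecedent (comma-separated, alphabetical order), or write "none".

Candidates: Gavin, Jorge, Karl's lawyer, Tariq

*him* is a pronoun; Principle B requires it to be free in its binding domain — the clause headed by 'questioned'.
— Gavin: subject of the clause headed by 'reported'; c-commands the pronoun but lies outside its binding domain — allowed.
— Jorge: possessor inside the subject DP of the clause headed by 'questioned'; does not c-command the pronoun — Principle B does not apply; allowed.
— Karl's lawyer: object of the clause headed by 'questioned'; c-commands the pronoun within its binding domain — blocked (Principle B).
— Tariq: object of the matrix clause; c-commands the pronoun but lies outside its binding domain — allowed.

Gavin, Jorge, Tariq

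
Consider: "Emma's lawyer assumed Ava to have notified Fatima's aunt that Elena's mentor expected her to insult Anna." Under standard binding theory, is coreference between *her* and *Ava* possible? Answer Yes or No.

Yes

*Ava* is an R-expression; Principle C requires it to be free (not bound by any c-commanding expression).
— her: subject of the clause headed by 'insult'; the pronoun does not c-command the R-expression — coreference allowed.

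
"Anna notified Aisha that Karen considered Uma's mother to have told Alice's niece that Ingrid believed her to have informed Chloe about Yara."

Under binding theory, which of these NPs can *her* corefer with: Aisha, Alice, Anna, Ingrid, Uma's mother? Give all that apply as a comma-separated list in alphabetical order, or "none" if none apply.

Aisha, Alice, Anna, Uma's mother

*her* is a pronoun; Principle B requires it to be free in its binding domain — the clause headed by 'believed'.
— Aisha: object of the matrix clause; c-commands the pronoun but lies outside its binding domain — allowed.
— Alice: possessor inside the object DP of the clause headed by 'told'; does not c-command the pronoun — Principle B does not apply; allowed.
— Anna: subject of the matrix clause; c-commands the pronoun but lies outside its binding domain — allowed.
— Ingrid: subject of the clause headed by 'believed'; c-commands the pronoun within its binding domain — blocked (Principle B).
— Uma's mother: subject of the clause headed by 'told'; c-commands the pronoun but lies outside its binding domain — allowed.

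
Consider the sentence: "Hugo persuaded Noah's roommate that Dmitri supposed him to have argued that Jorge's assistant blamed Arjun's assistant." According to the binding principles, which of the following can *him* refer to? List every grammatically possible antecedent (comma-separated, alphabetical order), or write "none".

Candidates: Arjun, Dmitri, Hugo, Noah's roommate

Hugo, Noah's roommate

*him* is a pronoun; Principle B requires it to be free in its binding domain — the clause headed by 'supposed'.
— Arjun: possessor inside the object DP of the clause headed by 'blamed'; is c-commanded by the pronoun; coreference would bind this R-expression — blocked (Principle C).
— Dmitri: subject of the clause headed by 'supposed'; c-commands the pronoun within its binding domain — blocked (Principle B).
— Hugo: subject of the matrix clause; c-commands the pronoun but lies outside its binding domain — allowed.
— Noah's roommate: object of the matrix clause; c-commands the pronoun but lies outside its binding domain — allowed.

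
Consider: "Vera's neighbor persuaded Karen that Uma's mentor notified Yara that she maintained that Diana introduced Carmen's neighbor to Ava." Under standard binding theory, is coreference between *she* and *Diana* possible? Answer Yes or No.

No

*Diana* is an R-expression; Principle C requires it to be free (not bound by any c-commanding expression).
— she: subject of the clause headed by 'maintained'; the pronoun c-commands the R-expression — coreference blocked (Principle C).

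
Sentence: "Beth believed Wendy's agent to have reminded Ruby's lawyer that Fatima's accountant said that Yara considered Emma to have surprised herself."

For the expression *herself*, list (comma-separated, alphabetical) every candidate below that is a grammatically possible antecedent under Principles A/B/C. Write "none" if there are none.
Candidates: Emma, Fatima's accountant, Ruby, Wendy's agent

*herself* is a reflexive; Principle A requires it to be bound within its binding domain — the clause headed by 'surprised'.
— Emma: subject of the clause headed by 'surprised'; c-commands the reflexive within its binding domain — allowed (Principle A).
— Fatima's accountant: subject of the clause headed by 'said'; c-commands the reflexive but lies outside its binding domain — cannot bind it (Principle A).
— Ruby: possessor inside the object DP of the clause headed by 'reminded'; does not c-command the reflexive — cannot bind it (Principle A).
— Wendy's agent: subject of the clause headed by 'reminded'; c-commands the reflexive but lies outside its binding domain — cannot bind it (Principle A).

Emma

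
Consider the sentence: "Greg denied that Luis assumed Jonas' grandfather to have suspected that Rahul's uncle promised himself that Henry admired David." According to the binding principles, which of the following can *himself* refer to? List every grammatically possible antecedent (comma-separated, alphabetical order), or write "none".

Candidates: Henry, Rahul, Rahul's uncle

*himself* is a reflexive; Principle A requires it to be bound within its binding domain — the clause headed by 'promised'.
— Henry: subject of the clause headed by 'admired'; does not c-command the reflexive — cannot bind it (Principle A).
— Rahul: possessor inside the subject DP of the clause headed by 'promised'; does not c-command the reflexive — cannot bind it (Principle A).
— Rahul's uncle: subject of the clause headed by 'promised'; c-commands the reflexive within its binding domain — allowed (Principle A).

Rahul's uncle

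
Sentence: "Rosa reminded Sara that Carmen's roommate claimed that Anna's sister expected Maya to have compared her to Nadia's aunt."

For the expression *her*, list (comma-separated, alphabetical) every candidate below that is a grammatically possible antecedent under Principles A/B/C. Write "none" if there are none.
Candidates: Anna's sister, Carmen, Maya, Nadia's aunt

*her* is a pronoun; Principle B requires it to be free in its binding domain — the clause headed by 'compared'.
— Anna's sister: subject of the clause headed by 'expected'; c-commands the pronoun but lies outside its binding domain — allowed.
— Carmen: possessor inside the subject DP of the clause headed by 'claimed'; does not c-command the pronoun — Principle B does not apply; allowed.
— Maya: subject of the clause headed by 'compared'; c-commands the pronoun within its binding domain — blocked (Principle B).
— Nadia's aunt: second object of the clause headed by 'compared'; is c-commanded by the pronoun; coreference would bind this R-expression — blocked (Principle C).

Anna's sister, Carmen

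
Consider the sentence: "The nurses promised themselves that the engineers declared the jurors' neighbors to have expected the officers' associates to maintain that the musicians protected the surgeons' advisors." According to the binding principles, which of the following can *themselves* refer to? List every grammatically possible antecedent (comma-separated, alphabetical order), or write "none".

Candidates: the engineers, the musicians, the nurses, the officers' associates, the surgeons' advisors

the nurses

*themselves* is a reflexive; Principle A requires it to be bound within its binding domain — the matrix clause.
— the engineers: subject of the clause headed by 'declared'; does not c-command the reflexive — cannot bind it (Principle A).
— the musicians: subject of the clause headed by 'protected'; does not c-command the reflexive — cannot bind it (Principle A).
— the nurses: subject of the matrix clause; c-commands the reflexive within its binding domain — allowed (Principle A).
— the officers' associates: subject of the clause headed by 'maintain'; does not c-command the reflexive — cannot bind it (Principle A).
— the surgeons' advisors: object of the clause headed by 'protected'; does not c-command the reflexive — cannot bind it (Principle A).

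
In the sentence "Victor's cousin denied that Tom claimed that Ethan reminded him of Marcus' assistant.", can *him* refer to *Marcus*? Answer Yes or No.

No

*him* is a pronoun; Principle B requires it to be free in its binding domain — the clause headed by 'reminded'.
— Marcus: possessor inside the second object DP of the clause headed by 'reminded'; is c-commanded by the pronoun; coreference would bind this R-expression — blocked (Principle C).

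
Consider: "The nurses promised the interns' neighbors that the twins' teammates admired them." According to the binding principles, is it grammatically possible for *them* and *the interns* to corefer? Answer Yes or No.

*them* is a pronoun; Principle B requires it to be free in its binding domain — the clause headed by 'admired'.
— the interns: possessor inside the object DP of the matrix clause; does not c-command the pronoun — Principle B does not apply; allowed.

Yes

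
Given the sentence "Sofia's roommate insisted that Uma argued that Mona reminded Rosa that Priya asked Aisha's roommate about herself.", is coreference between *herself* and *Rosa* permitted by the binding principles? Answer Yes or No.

No

*herself* is a reflexive; Principle A requires it to be bound within its binding domain — the clause headed by 'asked'.
— Rosa: object of the clause headed by 'reminded'; c-commands the reflexive but lies outside its binding domain — cannot bind it (Principle A).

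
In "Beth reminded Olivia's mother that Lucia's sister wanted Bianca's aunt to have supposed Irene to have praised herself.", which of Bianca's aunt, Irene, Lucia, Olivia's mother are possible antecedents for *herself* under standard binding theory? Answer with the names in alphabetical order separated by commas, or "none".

*herself* is a reflexive; Principle A requires it to be bound within its binding domain — the clause headed by 'praised'.
— Bianca's aunt: subject of the clause headed by 'supposed'; c-commands the reflexive but lies outside its binding domain — cannot bind it (Principle A).
— Irene: subject of the clause headed by 'praised'; c-commands the reflexive within its binding domain — allowed (Principle A).
— Lucia: possessor inside the subject DP of the clause headed by 'wanted'; does not c-command the reflexive — cannot bind it (Principle A).
— Olivia's mother: object of the matrix clause; c-commands the reflexive but lies outside its binding domain — cannot bind it (Principle A).

Irene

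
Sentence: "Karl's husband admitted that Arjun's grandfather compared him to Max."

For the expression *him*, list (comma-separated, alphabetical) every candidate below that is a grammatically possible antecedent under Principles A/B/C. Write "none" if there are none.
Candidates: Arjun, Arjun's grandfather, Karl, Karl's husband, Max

*him* is a pronoun; Principle B requires it to be free in its binding domain — the clause headed by 'compared'.
— Arjun: possessor inside the subject DP of the clause headed by 'compared'; does not c-command the pronoun — Principle B does not apply; allowed.
— Arjun's grandfather: subject of the clause headed by 'compared'; c-commands the pronoun within its binding domain — blocked (Principle B).
— Karl: possessor inside the subject DP of the matrix clause; does not c-command the pronoun — Principle B does not apply; allowed.
— Karl's husband: subject of the matrix clause; c-commands the pronoun but lies outside its binding domain — allowed.
— Max: second object of the clause headed by 'compared'; is c-commanded by the pronoun; coreference would bind this R-expression — blocked (Principle C).

Arjun, Karl, Karl's husband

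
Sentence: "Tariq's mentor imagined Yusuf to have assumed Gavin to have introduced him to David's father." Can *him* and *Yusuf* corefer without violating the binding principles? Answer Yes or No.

Yes

*Yusuf* is an R-expression; Principle C requires it to be free (not bound by any c-commanding expression).
— him: object of the clause headed by 'introduced'; the pronoun does not c-command the R-expression — coreference allowed.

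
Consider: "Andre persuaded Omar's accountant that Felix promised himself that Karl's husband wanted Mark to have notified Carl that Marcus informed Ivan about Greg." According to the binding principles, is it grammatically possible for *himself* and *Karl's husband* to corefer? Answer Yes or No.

*himself* is a reflexive; Principle A requires it to be bound within its binding domain — the clause headed by 'promised'.
— Karl's husband: subject of the clause headed by 'wanted'; does not c-command the reflexive — cannot bind it (Principle A).

No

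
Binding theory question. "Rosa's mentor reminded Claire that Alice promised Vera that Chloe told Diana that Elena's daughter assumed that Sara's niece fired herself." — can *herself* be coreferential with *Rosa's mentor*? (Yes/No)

No

*herself* is a reflexive; Principle A requires it to be bound within its binding domain — the clause headed by 'fired'.
— Rosa's mentor: subject of the matrix clause; c-commands the reflexive but lies outside its binding domain — cannot bind it (Principle A).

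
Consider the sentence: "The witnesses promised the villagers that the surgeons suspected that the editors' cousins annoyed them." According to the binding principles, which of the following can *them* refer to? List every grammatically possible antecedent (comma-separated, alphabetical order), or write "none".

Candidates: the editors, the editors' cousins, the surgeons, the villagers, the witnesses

*them* is a pronoun; Principle B requires it to be free in its binding domain — the clause headed by 'annoyed'.
— the editors: possessor inside the subject DP of the clause headed by 'annoyed'; does not c-command the pronoun — Principle B does not apply; allowed.
— the editors' cousins: subject of the clause headed by 'annoyed'; c-commands the pronoun within its binding domain — blocked (Principle B).
— the surgeons: subject of the clause headed by 'suspected'; c-commands the pronoun but lies outside its binding domain — allowed.
— the villagers: object of the matrix clause; c-commands the pronoun but lies outside its binding domain — allowed.
— the witnesses: subject of the matrix clause; c-commands the pronoun but lies outside its binding domain — allowed.

the editors, the surgeons, the villagers, the witnesses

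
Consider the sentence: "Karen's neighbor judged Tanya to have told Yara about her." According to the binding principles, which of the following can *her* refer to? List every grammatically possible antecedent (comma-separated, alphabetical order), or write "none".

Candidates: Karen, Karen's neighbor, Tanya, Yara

*her* is a pronoun; Principle B requires it to be free in its binding domain — the clause headed by 'told'.
— Karen: possessor inside the subject DP of the matrix clause; does not c-command the pronoun — Principle B does not apply; allowed.
— Karen's neighbor: subject of the matrix clause; c-commands the pronoun but lies outside its binding domain — allowed.
— Tanya: subject of the clause headed by 'told'; c-commands the pronoun within its binding domain — blocked (Principle B).
— Yara: object of the clause headed by 'told'; c-commands the pronoun within its binding domain — blocked (Principle B).

Karen, Karen's neighbor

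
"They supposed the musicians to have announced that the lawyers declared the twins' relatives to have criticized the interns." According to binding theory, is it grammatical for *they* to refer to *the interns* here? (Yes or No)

*the interns* is an R-expression; Principle C requires it to be free (not bound by any c-commanding expression).
— they: subject of the matrix clause; the pronoun c-commands the R-expression — coreference blocked (Principle C).

No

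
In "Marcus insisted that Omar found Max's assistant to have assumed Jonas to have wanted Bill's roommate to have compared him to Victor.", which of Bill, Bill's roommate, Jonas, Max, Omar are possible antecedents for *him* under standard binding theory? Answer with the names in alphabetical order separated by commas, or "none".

*him* is a pronoun; Principle B requires it to be free in its binding domain — the clause headed by 'compared'.
— Bill: possessor inside the subject DP of the clause headed by 'compared'; does not c-command the pronoun — Principle B does not apply; allowed.
— Bill's roommate: subject of the clause headed by 'compared'; c-commands the pronoun within its binding domain — blocked (Principle B).
— Jonas: subject of the clause headed by 'wanted'; c-commands the pronoun but lies outside its binding domain — allowed.
— Max: possessor inside the subject DP of the clause headed by 'assumed'; does not c-command the pronoun — Principle B does not apply; allowed.
— Omar: subject of the clause headed by 'found'; c-commands the pronoun but lies outside its binding domain — allowed.

Bill, Jonas, Max, Omar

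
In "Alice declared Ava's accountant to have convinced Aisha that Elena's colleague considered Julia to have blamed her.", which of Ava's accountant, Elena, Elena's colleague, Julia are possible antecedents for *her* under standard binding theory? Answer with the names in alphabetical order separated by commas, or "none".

Ava's accountant, Elena, Elena's colleague

*her* is a pronoun; Principle B requires it to be free in its binding domain — the clause headed by 'blamed'.
— Ava's accountant: subject of the clause headed by 'convinced'; c-commands the pronoun but lies outside its binding domain — allowed.
— Elena: possessor inside the subject DP of the clause headed by 'considered'; does not c-command the pronoun — Principle B does not apply; allowed.
— Elena's colleague: subject of the clause headed by 'considered'; c-commands the pronoun but lies outside its binding domain — allowed.
— Julia: subject of the clause headed by 'blamed'; c-commands the pronoun within its binding domain — blocked (Principle B).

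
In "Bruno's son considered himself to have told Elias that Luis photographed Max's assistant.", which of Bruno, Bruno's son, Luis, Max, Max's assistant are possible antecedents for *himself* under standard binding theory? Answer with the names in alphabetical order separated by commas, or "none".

Bruno's son

*himself* is a reflexive; Principle A requires it to be bound within its binding domain — the matrix clause.
— Bruno: possessor inside the subject DP of the matrix clause; does not c-command the reflexive — cannot bind it (Principle A).
— Bruno's son: subject of the matrix clause; c-commands the reflexive within its binding domain — allowed (Principle A).
— Luis: subject of the clause headed by 'photographed'; does not c-command the reflexive — cannot bind it (Principle A).
— Max: possessor inside the object DP of the clause headed by 'photographed'; does not c-command the reflexive — cannot bind it (Principle A).
— Max's assistant: object of the clause headed by 'photographed'; does not c-command the reflexive — cannot bind it (Principle A).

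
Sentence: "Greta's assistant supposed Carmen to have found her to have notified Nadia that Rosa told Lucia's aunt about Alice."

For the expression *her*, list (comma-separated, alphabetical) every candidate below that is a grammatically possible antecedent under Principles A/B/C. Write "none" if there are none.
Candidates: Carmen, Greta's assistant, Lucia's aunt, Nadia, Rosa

Greta's assistant

*her* is a pronoun; Principle B requires it to be free in its binding domain — the clause headed by 'found'.
— Carmen: subject of the clause headed by 'found'; c-commands the pronoun within its binding domain — blocked (Principle B).
— Greta's assistant: subject of the matrix clause; c-commands the pronoun but lies outside its binding domain — allowed.
— Lucia's aunt: object of the clause headed by 'told'; is c-commanded by the pronoun; coreference would bind this R-expression — blocked (Principle C).
— Nadia: object of the clause headed by 'notified'; is c-commanded by the pronoun; coreference would bind this R-expression — blocked (Principle C).
— Rosa: subject of the clause headed by 'told'; is c-commanded by the pronoun; coreference would bind this R-expression — blocked (Principle C).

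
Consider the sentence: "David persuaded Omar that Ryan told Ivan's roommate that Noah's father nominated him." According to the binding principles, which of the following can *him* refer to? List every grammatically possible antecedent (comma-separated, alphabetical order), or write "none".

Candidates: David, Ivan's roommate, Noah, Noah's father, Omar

David, Ivan's roommate, Noah, Omar

*him* is a pronoun; Principle B requires it to be free in its binding domain — the clause headed by 'nominated'.
— David: subject of the matrix clause; c-commands the pronoun but lies outside its binding domain — allowed.
— Ivan's roommate: object of the clause headed by 'told'; c-commands the pronoun but lies outside its binding domain — allowed.
— Noah: possessor inside the subject DP of the clause headed by 'nominated'; does not c-command the pronoun — Principle B does not apply; allowed.
— Noah's father: subject of the clause headed by 'nominated'; c-commands the pronoun within its binding domain — blocked (Principle B).
— Omar: object of the matrix clause; c-commands the pronoun but lies outside its binding domain — allowed.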